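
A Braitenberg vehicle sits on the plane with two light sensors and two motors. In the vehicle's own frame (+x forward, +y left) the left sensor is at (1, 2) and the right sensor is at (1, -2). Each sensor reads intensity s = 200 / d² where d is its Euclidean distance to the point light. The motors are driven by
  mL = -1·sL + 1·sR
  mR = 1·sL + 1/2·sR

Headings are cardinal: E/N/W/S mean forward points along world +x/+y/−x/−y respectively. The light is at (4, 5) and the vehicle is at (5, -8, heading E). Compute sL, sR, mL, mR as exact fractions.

left sensor world pos  = (6, -6); dL² = 125
right sensor world pos = (6, -10); dR² = 229
sL = 200/125 = 8/5
sR = 200/229 = 200/229
mL = -1·sL + 1·sR = -832/1145
mR = 1·sL + 1/2·sR = 2332/1145

8/5 200/229 -832/1145 2332/1145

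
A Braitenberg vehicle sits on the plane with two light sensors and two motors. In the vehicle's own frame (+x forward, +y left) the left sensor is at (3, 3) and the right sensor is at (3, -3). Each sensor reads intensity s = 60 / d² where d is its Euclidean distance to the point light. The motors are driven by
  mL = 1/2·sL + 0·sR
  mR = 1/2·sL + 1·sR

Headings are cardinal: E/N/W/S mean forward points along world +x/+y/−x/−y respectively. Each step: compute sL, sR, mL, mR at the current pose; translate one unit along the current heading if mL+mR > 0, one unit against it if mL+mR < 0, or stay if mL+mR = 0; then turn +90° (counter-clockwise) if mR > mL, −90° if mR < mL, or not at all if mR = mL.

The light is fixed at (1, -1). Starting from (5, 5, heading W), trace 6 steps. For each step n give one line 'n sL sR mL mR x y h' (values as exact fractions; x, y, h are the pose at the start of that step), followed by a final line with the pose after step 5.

n=0: pose=(5,5,W); sL=6, sR=30/41; mL=3, mR=153/41; mL+mR=276/41 → advance +1; mR−mL=30/41 → turn +1·90°
n=1: pose=(4,5,S); sL=4/3, sR=20/3; mL=2/3, mR=22/3; mL+mR=8 → advance +1; mR−mL=20/3 → turn +1·90°
n=2: pose=(4,4,E); sL=3/5, sR=3/2; mL=3/10, mR=9/5; mL+mR=21/10 → advance +1; mR−mL=3/2 → turn +1·90°
n=3: pose=(5,4,N); sL=12/13, sR=60/113; mL=6/13, mR=1458/1469; mL+mR=2136/1469 → advance +1; mR−mL=60/113 → turn +1·90°
n=4: pose=(5,5,W); sL=6, sR=30/41; mL=3, mR=153/41; mL+mR=276/41 → advance +1; mR−mL=30/41 → turn +1·90°
n=5: pose=(4,5,S); sL=4/3, sR=20/3; mL=2/3, mR=22/3; mL+mR=8 → advance +1; mR−mL=20/3 → turn +1·90°

0 6 30/41 3 153/41 5 5 W
1 4/3 20/3 2/3 22/3 4 5 S
2 3/5 3/2 3/10 9/5 4 4 E
3 12/13 60/113 6/13 1458/1469 5 4 N
4 6 30/41 3 153/41 5 5 W
5 4/3 20/3 2/3 22/3 4 5 S
final 4 4 E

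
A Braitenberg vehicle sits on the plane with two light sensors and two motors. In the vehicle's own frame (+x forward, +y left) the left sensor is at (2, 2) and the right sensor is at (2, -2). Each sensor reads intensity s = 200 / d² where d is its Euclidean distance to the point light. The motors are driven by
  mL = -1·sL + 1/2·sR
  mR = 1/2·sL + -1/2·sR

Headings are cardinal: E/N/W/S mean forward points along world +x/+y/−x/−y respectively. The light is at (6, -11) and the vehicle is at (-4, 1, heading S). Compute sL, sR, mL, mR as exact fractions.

left sensor world pos  = (-2, -1); dL² = 164
right sensor world pos = (-6, -1); dR² = 244
sL = 200/164 = 50/41
sR = 200/244 = 50/61
mL = -1·sL + 1/2·sR = -2025/2501
mR = 1/2·sL + -1/2·sR = 500/2501

50/41 50/61 -2025/2501 500/2501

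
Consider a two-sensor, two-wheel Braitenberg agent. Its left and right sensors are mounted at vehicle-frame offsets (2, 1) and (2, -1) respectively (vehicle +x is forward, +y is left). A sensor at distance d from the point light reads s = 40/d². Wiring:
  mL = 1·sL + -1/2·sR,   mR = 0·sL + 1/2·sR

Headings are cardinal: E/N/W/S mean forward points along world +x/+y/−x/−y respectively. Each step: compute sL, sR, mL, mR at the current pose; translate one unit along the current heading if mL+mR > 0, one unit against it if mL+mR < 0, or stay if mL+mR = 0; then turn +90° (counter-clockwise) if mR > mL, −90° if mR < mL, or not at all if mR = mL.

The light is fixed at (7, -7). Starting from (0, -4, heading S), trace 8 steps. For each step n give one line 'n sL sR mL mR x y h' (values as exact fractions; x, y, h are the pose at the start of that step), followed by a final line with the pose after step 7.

n=0: pose=(0,-4,S); sL=40/37, sR=8/13; mL=372/481, mR=4/13; mL+mR=40/37 → advance +1; mR−mL=-224/481 → turn -1·90°
n=1: pose=(0,-5,W); sL=20/41, sR=4/9; mL=98/369, mR=2/9; mL+mR=20/41 → advance +1; mR−mL=-16/369 → turn -1·90°
n=2: pose=(-1,-5,N); sL=40/97, sR=8/13; mL=132/1261, mR=4/13; mL+mR=40/97 → advance +1; mR−mL=256/1261 → turn +1·90°
n=3: pose=(-1,-4,W); sL=5/13, sR=10/29; mL=80/377, mR=5/29; mL+mR=5/13 → advance +1; mR−mL=-15/377 → turn -1·90°
n=4: pose=(-2,-4,N); sL=8/25, sR=40/89; mL=212/2225, mR=20/89; mL+mR=8/25 → advance +1; mR−mL=288/2225 → turn +1·90°
n=5: pose=(-2,-3,W); sL=4/13, sR=20/73; mL=162/949, mR=10/73; mL+mR=4/13 → advance +1; mR−mL=-32/949 → turn -1·90°
n=6: pose=(-3,-3,N); sL=40/157, sR=40/117; mL=1540/18369, mR=20/117; mL+mR=40/157 → advance +1; mR−mL=1600/18369 → turn +1·90°
n=7: pose=(-3,-2,W); sL=1/4, sR=2/9; mL=5/36, mR=1/9; mL+mR=1/4 → advance +1; mR−mL=-1/36 → turn -1·90°

0 40/37 8/13 372/481 4/13 0 -4 S
1 20/41 4/9 98/369 2/9 0 -5 W
2 40/97 8/13 132/1261 4/13 -1 -5 N
3 5/13 10/29 80/377 5/29 -1 -4 W
4 8/25 40/89 212/2225 20/89 -2 -4 N
5 4/13 20/73 162/949 10/73 -2 -3 W
6 40/157 40/117 1540/18369 20/117 -3 -3 N
7 1/4 2/9 5/36 1/9 -3 -2 W
final -4 -2 N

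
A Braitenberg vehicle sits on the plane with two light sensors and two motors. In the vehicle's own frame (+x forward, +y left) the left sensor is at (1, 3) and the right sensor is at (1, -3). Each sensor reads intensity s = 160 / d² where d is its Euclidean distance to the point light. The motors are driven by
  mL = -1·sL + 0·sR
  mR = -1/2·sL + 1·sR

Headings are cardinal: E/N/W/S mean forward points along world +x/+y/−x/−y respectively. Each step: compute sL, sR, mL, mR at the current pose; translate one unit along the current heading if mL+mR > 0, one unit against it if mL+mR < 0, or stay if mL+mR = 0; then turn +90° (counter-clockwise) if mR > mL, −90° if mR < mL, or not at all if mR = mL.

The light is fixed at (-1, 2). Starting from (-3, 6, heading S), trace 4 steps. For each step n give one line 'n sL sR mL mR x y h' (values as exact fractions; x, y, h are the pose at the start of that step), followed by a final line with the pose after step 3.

n=0: pose=(-3,6,S); sL=16, sR=80/17; mL=-16, mR=-56/17; mL+mR=-328/17 → advance -1; mR−mL=216/17 → turn +1·90°
n=1: pose=(-3,7,E); sL=32/13, sR=32; mL=-32/13, mR=400/13; mL+mR=368/13 → advance +1; mR−mL=432/13 → turn +1·90°
n=2: pose=(-2,7,N); sL=40/13, sR=4; mL=-40/13, mR=32/13; mL+mR=-8/13 → advance -1; mR−mL=72/13 → turn +1·90°
n=3: pose=(-2,6,W); sL=32, sR=160/53; mL=-32, mR=-688/53; mL+mR=-2384/53 → advance -1; mR−mL=1008/53 → turn +1·90°

0 16 80/17 -16 -56/17 -3 6 S
1 32/13 32 -32/13 400/13 -3 7 E
2 40/13 4 -40/13 32/13 -2 7 N
3 32 160/53 -32 -688/53 -2 6 W
final -1 6 S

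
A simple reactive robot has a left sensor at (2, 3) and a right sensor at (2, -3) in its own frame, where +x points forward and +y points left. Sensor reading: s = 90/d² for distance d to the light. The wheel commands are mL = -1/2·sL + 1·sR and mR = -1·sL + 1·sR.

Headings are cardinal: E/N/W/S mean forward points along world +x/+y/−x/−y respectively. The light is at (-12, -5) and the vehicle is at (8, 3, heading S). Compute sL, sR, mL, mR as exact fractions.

18/113 18/65 1449/7345 864/7345

left sensor world pos  = (11, 1); dL² = 565
right sensor world pos = (5, 1); dR² = 325
sL = 90/565 = 18/113
sR = 90/325 = 18/65
mL = -1/2·sL + 1·sR = 1449/7345
mR = -1·sL + 1·sR = 864/7345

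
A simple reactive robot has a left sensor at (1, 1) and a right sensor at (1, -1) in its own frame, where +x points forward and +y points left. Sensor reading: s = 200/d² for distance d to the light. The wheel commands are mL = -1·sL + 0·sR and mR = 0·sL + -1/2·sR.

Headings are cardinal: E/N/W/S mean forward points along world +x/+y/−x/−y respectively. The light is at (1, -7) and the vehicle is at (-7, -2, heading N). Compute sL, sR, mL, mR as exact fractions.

200/117 40/17 -200/117 -20/17

left sensor world pos  = (-8, -1); dL² = 117
right sensor world pos = (-6, -1); dR² = 85
sL = 200/117 = 200/117
sR = 200/85 = 40/17
mL = -1·sL + 0·sR = -200/117
mR = 0·sL + -1/2·sR = -20/17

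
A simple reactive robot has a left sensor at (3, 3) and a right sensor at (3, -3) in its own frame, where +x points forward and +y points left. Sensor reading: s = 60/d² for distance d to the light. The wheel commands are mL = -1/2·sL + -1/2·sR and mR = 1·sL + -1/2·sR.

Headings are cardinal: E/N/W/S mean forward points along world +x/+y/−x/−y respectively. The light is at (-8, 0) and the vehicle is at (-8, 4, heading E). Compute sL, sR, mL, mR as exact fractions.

left sensor world pos  = (-5, 7); dL² = 58
right sensor world pos = (-5, 1); dR² = 10
sL = 60/58 = 30/29
sR = 60/10 = 6
mL = -1/2·sL + -1/2·sR = -102/29
mR = 1·sL + -1/2·sR = -57/29

30/29 6 -102/29 -57/29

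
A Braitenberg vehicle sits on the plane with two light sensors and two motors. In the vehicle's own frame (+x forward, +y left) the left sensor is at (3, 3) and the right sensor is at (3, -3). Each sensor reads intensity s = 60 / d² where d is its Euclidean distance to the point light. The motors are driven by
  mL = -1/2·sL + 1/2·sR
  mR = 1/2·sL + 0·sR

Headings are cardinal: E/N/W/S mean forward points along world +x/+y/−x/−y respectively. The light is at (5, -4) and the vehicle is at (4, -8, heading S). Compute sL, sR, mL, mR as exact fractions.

left sensor world pos  = (7, -11); dL² = 53
right sensor world pos = (1, -11); dR² = 65
sL = 60/53 = 60/53
sR = 60/65 = 12/13
mL = -1/2·sL + 1/2·sR = -72/689
mR = 1/2·sL + 0·sR = 30/53

60/53 12/13 -72/689 30/53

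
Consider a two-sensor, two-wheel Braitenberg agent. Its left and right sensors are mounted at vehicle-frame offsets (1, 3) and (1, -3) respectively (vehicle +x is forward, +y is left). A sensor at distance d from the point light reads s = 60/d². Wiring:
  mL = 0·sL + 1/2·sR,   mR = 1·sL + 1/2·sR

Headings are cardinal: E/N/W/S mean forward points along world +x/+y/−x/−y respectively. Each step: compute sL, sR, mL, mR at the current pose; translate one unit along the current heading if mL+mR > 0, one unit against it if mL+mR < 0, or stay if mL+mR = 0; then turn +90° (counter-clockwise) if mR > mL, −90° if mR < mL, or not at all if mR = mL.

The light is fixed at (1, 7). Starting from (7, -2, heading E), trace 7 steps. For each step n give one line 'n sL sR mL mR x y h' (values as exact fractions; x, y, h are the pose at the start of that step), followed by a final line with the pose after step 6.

n=0: pose=(7,-2,E); sL=12/17, sR=60/193; mL=30/193, mR=2826/3281; mL+mR=3336/3281 → advance +1; mR−mL=12/17 → turn +1·90°
n=1: pose=(8,-2,N); sL=3/4, sR=15/41; mL=15/82, mR=153/164; mL+mR=183/164 → advance +1; mR−mL=3/4 → turn +1·90°
n=2: pose=(8,-1,W); sL=60/157, sR=60/61; mL=30/61, mR=8370/9577; mL+mR=13080/9577 → advance +1; mR−mL=60/157 → turn +1·90°
n=3: pose=(7,-1,S); sL=10/27, sR=2/3; mL=1/3, mR=19/27; mL+mR=28/27 → advance +1; mR−mL=10/27 → turn +1·90°
n=4: pose=(7,-2,E); sL=12/17, sR=60/193; mL=30/193, mR=2826/3281; mL+mR=3336/3281 → advance +1; mR−mL=12/17 → turn +1·90°
n=5: pose=(8,-2,N); sL=3/4, sR=15/41; mL=15/82, mR=153/164; mL+mR=183/164 → advance +1; mR−mL=3/4 → turn +1·90°
n=6: pose=(8,-1,W); sL=60/157, sR=60/61; mL=30/61, mR=8370/9577; mL+mR=13080/9577 → advance +1; mR−mL=60/157 → turn +1·90°

0 12/17 60/193 30/193 2826/3281 7 -2 E
1 3/4 15/41 15/82 153/164 8 -2 N
2 60/157 60/61 30/61 8370/9577 8 -1 W
3 10/27 2/3 1/3 19/27 7 -1 S
4 12/17 60/193 30/193 2826/3281 7 -2 E
5 3/4 15/41 15/82 153/164 8 -2 N
6 60/157 60/61 30/61 8370/9577 8 -1 W
final 7 -1 S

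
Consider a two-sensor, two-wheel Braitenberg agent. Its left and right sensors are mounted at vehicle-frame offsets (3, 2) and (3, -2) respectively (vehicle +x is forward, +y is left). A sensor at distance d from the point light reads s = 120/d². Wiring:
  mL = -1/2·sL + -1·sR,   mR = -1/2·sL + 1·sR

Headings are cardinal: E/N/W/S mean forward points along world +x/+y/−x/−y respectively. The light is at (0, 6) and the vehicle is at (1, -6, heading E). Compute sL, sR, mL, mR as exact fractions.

30/29 30/53 -1665/1537 75/1537

left sensor world pos  = (4, -4); dL² = 116
right sensor world pos = (4, -8); dR² = 212
sL = 120/116 = 30/29
sR = 120/212 = 30/53
mL = -1/2·sL + -1·sR = -1665/1537
mR = -1/2·sL + 1·sR = 75/1537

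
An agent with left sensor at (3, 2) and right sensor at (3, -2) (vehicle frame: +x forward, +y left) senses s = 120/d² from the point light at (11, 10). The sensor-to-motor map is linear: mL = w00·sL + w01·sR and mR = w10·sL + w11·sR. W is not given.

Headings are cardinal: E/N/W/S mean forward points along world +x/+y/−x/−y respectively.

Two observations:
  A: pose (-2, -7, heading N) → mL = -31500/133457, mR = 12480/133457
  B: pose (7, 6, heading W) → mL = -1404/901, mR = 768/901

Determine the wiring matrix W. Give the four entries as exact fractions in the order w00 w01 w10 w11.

1/2 -1 -1 1

obs A: pose=(-2,-7,N) → sL=120/421, sR=120/317, mL=-31500/133457, mR=12480/133457
obs B: pose=(7,6,W) → sL=24/17, sR=120/53, mL=-1404/901, mR=768/901
sensor matrix S = [[120/421, 120/317], [24/17, 120/53]]; det S = 13340160/120244757
solve [mL_A; mL_B] = S·[w00; w01] and [mR_A; mR_B] = S·[w10; w11]:
  w00 = 1/2, w01 = -1, w10 = -1, w11 = 1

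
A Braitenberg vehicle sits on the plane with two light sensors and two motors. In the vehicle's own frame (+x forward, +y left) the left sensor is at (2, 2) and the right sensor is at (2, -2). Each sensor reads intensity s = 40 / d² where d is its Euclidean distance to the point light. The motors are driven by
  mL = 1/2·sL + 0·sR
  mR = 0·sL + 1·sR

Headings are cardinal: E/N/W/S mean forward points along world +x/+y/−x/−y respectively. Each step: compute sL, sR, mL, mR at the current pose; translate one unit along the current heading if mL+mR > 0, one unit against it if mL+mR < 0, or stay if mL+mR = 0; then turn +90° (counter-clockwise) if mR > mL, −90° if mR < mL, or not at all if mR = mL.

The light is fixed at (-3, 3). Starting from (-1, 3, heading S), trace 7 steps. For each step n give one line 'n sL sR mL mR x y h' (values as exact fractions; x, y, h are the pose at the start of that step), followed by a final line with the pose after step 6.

n=0: pose=(-1,3,S); sL=2, sR=10; mL=1, mR=10; mL+mR=11 → advance +1; mR−mL=9 → turn +1·90°
n=1: pose=(-1,2,E); sL=40/17, sR=8/5; mL=20/17, mR=8/5; mL+mR=236/85 → advance +1; mR−mL=36/85 → turn +1·90°
n=2: pose=(0,2,N); sL=20, sR=20/13; mL=10, mR=20/13; mL+mR=150/13 → advance +1; mR−mL=-110/13 → turn -1·90°
n=3: pose=(0,3,E); sL=40/29, sR=40/29; mL=20/29, mR=40/29; mL+mR=60/29 → advance +1; mR−mL=20/29 → turn +1·90°
n=4: pose=(1,3,N); sL=5, sR=1; mL=5/2, mR=1; mL+mR=7/2 → advance +1; mR−mL=-3/2 → turn -1·90°
n=5: pose=(1,4,E); sL=8/9, sR=40/37; mL=4/9, mR=40/37; mL+mR=508/333 → advance +1; mR−mL=212/333 → turn +1·90°
n=6: pose=(2,4,N); sL=20/9, sR=20/29; mL=10/9, mR=20/29; mL+mR=470/261 → advance +1; mR−mL=-110/261 → turn -1·90°

0 2 10 1 10 -1 3 S
1 40/17 8/5 20/17 8/5 -1 2 E
2 20 20/13 10 20/13 0 2 N
3 40/29 40/29 20/29 40/29 0 3 E
4 5 1 5/2 1 1 3 N
5 8/9 40/37 4/9 40/37 1 4 E
6 20/9 20/29 10/9 20/29 2 4 N
final 2 5 E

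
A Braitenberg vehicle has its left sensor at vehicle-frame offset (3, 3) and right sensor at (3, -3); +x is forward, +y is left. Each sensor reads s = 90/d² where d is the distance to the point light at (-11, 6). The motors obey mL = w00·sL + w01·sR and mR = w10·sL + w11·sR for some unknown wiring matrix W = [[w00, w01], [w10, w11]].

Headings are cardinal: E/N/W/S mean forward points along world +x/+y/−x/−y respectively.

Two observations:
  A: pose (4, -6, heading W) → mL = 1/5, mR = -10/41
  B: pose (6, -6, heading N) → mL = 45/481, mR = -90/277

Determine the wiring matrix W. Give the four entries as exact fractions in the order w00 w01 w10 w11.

0 1/2 -1 0

obs A: pose=(4,-6,W) → sL=10/41, sR=2/5, mL=1/5, mR=-10/41
obs B: pose=(6,-6,N) → sL=90/277, sR=90/481, mL=45/481, mR=-90/277
sensor matrix S = [[10/41, 2/5], [90/277, 90/481]]; det S = -460656/5462717
solve [mL_A; mL_B] = S·[w00; w01] and [mR_A; mR_B] = S·[w10; w11]:
  w00 = 0, w01 = 1/2, w10 = -1, w11 = 0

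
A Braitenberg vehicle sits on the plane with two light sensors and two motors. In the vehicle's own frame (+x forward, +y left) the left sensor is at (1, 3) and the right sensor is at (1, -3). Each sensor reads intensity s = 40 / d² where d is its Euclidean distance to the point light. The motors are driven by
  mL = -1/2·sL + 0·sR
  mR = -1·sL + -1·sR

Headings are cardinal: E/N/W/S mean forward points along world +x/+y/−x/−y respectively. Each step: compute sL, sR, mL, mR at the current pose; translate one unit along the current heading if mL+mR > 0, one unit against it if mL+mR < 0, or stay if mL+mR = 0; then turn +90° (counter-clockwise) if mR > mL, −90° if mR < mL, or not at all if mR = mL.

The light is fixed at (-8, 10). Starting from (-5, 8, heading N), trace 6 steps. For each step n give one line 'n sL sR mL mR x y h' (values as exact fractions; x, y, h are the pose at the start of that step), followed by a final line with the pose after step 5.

0 40 40/37 -20 -1520/37 -5 8 N
1 5/2 10/13 -5/4 -85/26 -5 7 E
2 40/41 40/17 -20/41 -2320/697 -6 7 S
3 20/13 20 -10/13 -280/13 -6 8 W
4 40 40/37 -20 -1520/37 -5 8 N
5 5/2 10/13 -5/4 -85/26 -5 7 E
final -6 7 S

n=0: pose=(-5,8,N); sL=40, sR=40/37; mL=-20, mR=-1520/37; mL+mR=-2260/37 → advance -1; mR−mL=-780/37 → turn -1·90°
n=1: pose=(-5,7,E); sL=5/2, sR=10/13; mL=-5/4, mR=-85/26; mL+mR=-235/52 → advance -1; mR−mL=-105/52 → turn -1·90°
n=2: pose=(-6,7,S); sL=40/41, sR=40/17; mL=-20/41, mR=-2320/697; mL+mR=-2660/697 → advance -1; mR−mL=-1980/697 → turn -1·90°
n=3: pose=(-6,8,W); sL=20/13, sR=20; mL=-10/13, mR=-280/13; mL+mR=-290/13 → advance -1; mR−mL=-270/13 → turn -1·90°
n=4: pose=(-5,8,N); sL=40, sR=40/37; mL=-20, mR=-1520/37; mL+mR=-2260/37 → advance -1; mR−mL=-780/37 → turn -1·90°
n=5: pose=(-5,7,E); sL=5/2, sR=10/13; mL=-5/4, mR=-85/26; mL+mR=-235/52 → advance -1; mR−mL=-105/52 → turn -1·90°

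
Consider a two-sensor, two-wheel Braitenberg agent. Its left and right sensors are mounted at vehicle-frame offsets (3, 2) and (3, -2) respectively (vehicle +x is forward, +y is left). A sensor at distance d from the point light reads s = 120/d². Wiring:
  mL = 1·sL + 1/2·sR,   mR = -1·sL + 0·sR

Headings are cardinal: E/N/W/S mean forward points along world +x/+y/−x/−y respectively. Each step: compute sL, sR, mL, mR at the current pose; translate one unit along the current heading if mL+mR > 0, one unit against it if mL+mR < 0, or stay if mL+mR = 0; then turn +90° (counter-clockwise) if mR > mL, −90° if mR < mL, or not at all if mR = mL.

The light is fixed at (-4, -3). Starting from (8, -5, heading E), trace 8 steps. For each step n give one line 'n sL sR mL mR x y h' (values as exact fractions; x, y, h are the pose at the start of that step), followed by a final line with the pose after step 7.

n=0: pose=(8,-5,E); sL=8/15, sR=120/241; mL=2828/3615, mR=-8/15; mL+mR=60/241 → advance +1; mR−mL=-4756/3615 → turn -1·90°
n=1: pose=(9,-5,S); sL=12/25, sR=60/73; mL=1626/1825, mR=-12/25; mL+mR=30/73 → advance +1; mR−mL=-2502/1825 → turn -1·90°
n=2: pose=(9,-6,W); sL=24/25, sR=120/101; mL=3924/2525, mR=-24/25; mL+mR=60/101 → advance +1; mR−mL=-6348/2525 → turn -1·90°
n=3: pose=(8,-6,N); sL=6/5, sR=30/49; mL=369/245, mR=-6/5; mL+mR=15/49 → advance +1; mR−mL=-663/245 → turn -1·90°
n=4: pose=(8,-5,E); sL=8/15, sR=120/241; mL=2828/3615, mR=-8/15; mL+mR=60/241 → advance +1; mR−mL=-4756/3615 → turn -1·90°
n=5: pose=(9,-5,S); sL=12/25, sR=60/73; mL=1626/1825, mR=-12/25; mL+mR=30/73 → advance +1; mR−mL=-2502/1825 → turn -1·90°
n=6: pose=(9,-6,W); sL=24/25, sR=120/101; mL=3924/2525, mR=-24/25; mL+mR=60/101 → advance +1; mR−mL=-6348/2525 → turn -1·90°
n=7: pose=(8,-6,N); sL=6/5, sR=30/49; mL=369/245, mR=-6/5; mL+mR=15/49 → advance +1; mR−mL=-663/245 → turn -1·90°

0 8/15 120/241 2828/3615 -8/15 8 -5 E
1 12/25 60/73 1626/1825 -12/25 9 -5 S
2 24/25 120/101 3924/2525 -24/25 9 -6 W
3 6/5 30/49 369/245 -6/5 8 -6 N
4 8/15 120/241 2828/3615 -8/15 8 -5 E
5 12/25 60/73 1626/1825 -12/25 9 -5 S
6 24/25 120/101 3924/2525 -24/25 9 -6 W
7 6/5 30/49 369/245 -6/5 8 -6 N
final 8 -5 E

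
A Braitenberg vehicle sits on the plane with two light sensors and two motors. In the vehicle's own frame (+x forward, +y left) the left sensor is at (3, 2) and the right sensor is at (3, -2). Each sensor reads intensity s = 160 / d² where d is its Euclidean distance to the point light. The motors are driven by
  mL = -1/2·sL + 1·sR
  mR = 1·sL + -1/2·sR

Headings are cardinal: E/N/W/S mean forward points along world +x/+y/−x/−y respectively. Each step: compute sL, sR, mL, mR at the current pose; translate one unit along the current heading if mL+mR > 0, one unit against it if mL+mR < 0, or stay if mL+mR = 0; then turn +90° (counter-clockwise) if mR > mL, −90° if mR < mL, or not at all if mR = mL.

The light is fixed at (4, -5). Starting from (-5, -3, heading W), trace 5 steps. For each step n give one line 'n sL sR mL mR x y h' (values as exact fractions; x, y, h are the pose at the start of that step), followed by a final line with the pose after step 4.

0 10/9 1 4/9 11/18 -5 -3 W
1 32/13 32/29 -48/377 720/377 -6 -3 S
2 80/29 16/5 264/145 168/145 -6 -4 E
3 160/53 32/25 -304/1325 3152/1325 -5 -4 S
4 4 4 2 2 -5 -5 E
final -4 -5 E

n=0: pose=(-5,-3,W); sL=10/9, sR=1; mL=4/9, mR=11/18; mL+mR=19/18 → advance +1; mR−mL=1/6 → turn +1·90°
n=1: pose=(-6,-3,S); sL=32/13, sR=32/29; mL=-48/377, mR=720/377; mL+mR=672/377 → advance +1; mR−mL=768/377 → turn +1·90°
n=2: pose=(-6,-4,E); sL=80/29, sR=16/5; mL=264/145, mR=168/145; mL+mR=432/145 → advance +1; mR−mL=-96/145 → turn -1·90°
n=3: pose=(-5,-4,S); sL=160/53, sR=32/25; mL=-304/1325, mR=3152/1325; mL+mR=2848/1325 → advance +1; mR−mL=3456/1325 → turn +1·90°
n=4: pose=(-5,-5,E); sL=4, sR=4; mL=2, mR=2; mL+mR=4 → advance +1; mR−mL=0 → turn +0·90°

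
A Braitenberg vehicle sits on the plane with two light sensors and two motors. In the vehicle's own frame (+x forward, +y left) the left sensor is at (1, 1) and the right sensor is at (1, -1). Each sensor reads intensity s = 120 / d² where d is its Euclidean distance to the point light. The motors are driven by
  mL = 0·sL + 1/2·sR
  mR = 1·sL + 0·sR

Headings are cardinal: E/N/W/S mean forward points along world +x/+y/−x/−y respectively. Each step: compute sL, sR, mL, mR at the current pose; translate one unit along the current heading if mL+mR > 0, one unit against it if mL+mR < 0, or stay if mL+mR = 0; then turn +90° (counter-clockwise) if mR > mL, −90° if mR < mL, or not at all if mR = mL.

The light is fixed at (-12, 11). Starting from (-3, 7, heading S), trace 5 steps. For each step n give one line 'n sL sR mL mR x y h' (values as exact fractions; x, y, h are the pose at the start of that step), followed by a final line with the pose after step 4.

0 24/25 120/89 60/89 24/25 -3 7 S
1 30/29 15/17 15/34 30/29 -3 6 E
2 120/97 120/137 60/137 120/97 -2 6 N
3 60/53 4/3 2/3 60/53 -2 7 W
4 24/25 120/89 60/89 24/25 -3 7 S
final -3 6 E

n=0: pose=(-3,7,S); sL=24/25, sR=120/89; mL=60/89, mR=24/25; mL+mR=3636/2225 → advance +1; mR−mL=636/2225 → turn +1·90°
n=1: pose=(-3,6,E); sL=30/29, sR=15/17; mL=15/34, mR=30/29; mL+mR=1455/986 → advance +1; mR−mL=585/986 → turn +1·90°
n=2: pose=(-2,6,N); sL=120/97, sR=120/137; mL=60/137, mR=120/97; mL+mR=22260/13289 → advance +1; mR−mL=10620/13289 → turn +1·90°
n=3: pose=(-2,7,W); sL=60/53, sR=4/3; mL=2/3, mR=60/53; mL+mR=286/159 → advance +1; mR−mL=74/159 → turn +1·90°
n=4: pose=(-3,7,S); sL=24/25, sR=120/89; mL=60/89, mR=24/25; mL+mR=3636/2225 → advance +1; mR−mL=636/2225 → turn +1·90°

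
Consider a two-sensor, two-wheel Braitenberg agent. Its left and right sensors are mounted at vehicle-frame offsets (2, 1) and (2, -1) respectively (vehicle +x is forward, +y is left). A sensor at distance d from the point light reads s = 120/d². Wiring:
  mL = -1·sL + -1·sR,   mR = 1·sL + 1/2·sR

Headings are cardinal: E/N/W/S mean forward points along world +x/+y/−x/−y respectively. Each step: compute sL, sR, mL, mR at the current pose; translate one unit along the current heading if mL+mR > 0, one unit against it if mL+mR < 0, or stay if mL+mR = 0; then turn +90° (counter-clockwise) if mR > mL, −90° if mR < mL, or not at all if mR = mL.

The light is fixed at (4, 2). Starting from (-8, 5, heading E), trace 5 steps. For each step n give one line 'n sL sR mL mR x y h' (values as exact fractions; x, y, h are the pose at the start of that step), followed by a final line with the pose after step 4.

0 30/29 15/13 -825/377 1215/754 -8 5 E
1 120/221 120/169 -3600/2873 2580/2873 -9 5 N
2 60/113 20/39 -4600/4407 3470/4407 -9 4 W
3 120/121 120/169 -34800/20449 27540/20449 -8 4 S
4 30/29 15/13 -825/377 1215/754 -8 5 E
final -9 5 N

n=0: pose=(-8,5,E); sL=30/29, sR=15/13; mL=-825/377, mR=1215/754; mL+mR=-15/26 → advance -1; mR−mL=2865/754 → turn +1·90°
n=1: pose=(-9,5,N); sL=120/221, sR=120/169; mL=-3600/2873, mR=2580/2873; mL+mR=-60/169 → advance -1; mR−mL=6180/2873 → turn +1·90°
n=2: pose=(-9,4,W); sL=60/113, sR=20/39; mL=-4600/4407, mR=3470/4407; mL+mR=-10/39 → advance -1; mR−mL=2690/1469 → turn +1·90°
n=3: pose=(-8,4,S); sL=120/121, sR=120/169; mL=-34800/20449, mR=27540/20449; mL+mR=-60/169 → advance -1; mR−mL=62340/20449 → turn +1·90°
n=4: pose=(-8,5,E); sL=30/29, sR=15/13; mL=-825/377, mR=1215/754; mL+mR=-15/26 → advance -1; mR−mL=2865/754 → turn +1·90°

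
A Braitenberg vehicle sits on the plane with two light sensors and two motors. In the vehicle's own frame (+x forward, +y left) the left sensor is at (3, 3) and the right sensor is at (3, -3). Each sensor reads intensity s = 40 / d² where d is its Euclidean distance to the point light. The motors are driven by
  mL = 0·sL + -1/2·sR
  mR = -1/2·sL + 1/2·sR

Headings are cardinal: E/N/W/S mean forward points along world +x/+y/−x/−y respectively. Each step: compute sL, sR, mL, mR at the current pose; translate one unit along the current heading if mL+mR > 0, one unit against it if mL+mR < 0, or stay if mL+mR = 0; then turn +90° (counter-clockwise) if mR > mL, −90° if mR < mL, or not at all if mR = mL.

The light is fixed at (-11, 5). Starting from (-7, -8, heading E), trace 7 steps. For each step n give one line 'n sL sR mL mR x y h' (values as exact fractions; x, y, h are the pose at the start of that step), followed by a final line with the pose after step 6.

0 40/149 8/61 -4/61 -624/9089 -7 -8 E
1 10/73 5/32 -5/64 45/4672 -8 -8 S
2 40/117 40/261 -20/261 -320/3393 -8 -7 E
3 4/25 20/113 -10/113 24/2825 -9 -7 S
4 40/89 40/221 -20/221 -2640/19669 -9 -6 E
5 10/53 1/5 -1/10 3/530 -10 -6 S
6 8/13 8/37 -4/37 -96/481 -10 -5 E
final -11 -5 S

n=0: pose=(-7,-8,E); sL=40/149, sR=8/61; mL=-4/61, mR=-624/9089; mL+mR=-20/149 → advance -1; mR−mL=-28/9089 → turn -1·90°
n=1: pose=(-8,-8,S); sL=10/73, sR=5/32; mL=-5/64, mR=45/4672; mL+mR=-5/73 → advance -1; mR−mL=205/2336 → turn +1·90°
n=2: pose=(-8,-7,E); sL=40/117, sR=40/261; mL=-20/261, mR=-320/3393; mL+mR=-20/117 → advance -1; mR−mL=-20/1131 → turn -1·90°
n=3: pose=(-9,-7,S); sL=4/25, sR=20/113; mL=-10/113, mR=24/2825; mL+mR=-2/25 → advance -1; mR−mL=274/2825 → turn +1·90°
n=4: pose=(-9,-6,E); sL=40/89, sR=40/221; mL=-20/221, mR=-2640/19669; mL+mR=-20/89 → advance -1; mR−mL=-860/19669 → turn -1·90°
n=5: pose=(-10,-6,S); sL=10/53, sR=1/5; mL=-1/10, mR=3/530; mL+mR=-5/53 → advance -1; mR−mL=28/265 → turn +1·90°
n=6: pose=(-10,-5,E); sL=8/13, sR=8/37; mL=-4/37, mR=-96/481; mL+mR=-4/13 → advance -1; mR−mL=-44/481 → turn -1·90°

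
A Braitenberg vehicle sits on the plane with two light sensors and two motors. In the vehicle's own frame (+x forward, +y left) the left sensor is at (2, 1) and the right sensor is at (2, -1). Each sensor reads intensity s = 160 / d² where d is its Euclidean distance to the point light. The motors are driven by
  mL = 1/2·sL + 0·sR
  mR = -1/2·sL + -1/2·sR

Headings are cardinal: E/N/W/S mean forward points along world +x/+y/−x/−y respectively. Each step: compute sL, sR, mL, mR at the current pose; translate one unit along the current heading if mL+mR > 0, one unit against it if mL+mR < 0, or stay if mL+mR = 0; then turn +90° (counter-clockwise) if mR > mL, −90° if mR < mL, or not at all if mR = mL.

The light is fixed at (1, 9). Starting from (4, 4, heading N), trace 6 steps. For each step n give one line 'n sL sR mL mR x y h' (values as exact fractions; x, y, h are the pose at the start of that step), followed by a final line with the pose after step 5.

0 160/13 32/5 80/13 -608/65 4 4 N
1 16/5 80/37 8/5 -496/185 4 3 E
2 160/73 32/13 80/73 -2208/949 3 3 S
3 40/9 10 20/9 -65/9 3 4 W
4 160/13 32/5 80/13 -608/65 4 4 N
5 16/5 80/37 8/5 -496/185 4 3 E
final 3 3 S

n=0: pose=(4,4,N); sL=160/13, sR=32/5; mL=80/13, mR=-608/65; mL+mR=-16/5 → advance -1; mR−mL=-1008/65 → turn -1·90°
n=1: pose=(4,3,E); sL=16/5, sR=80/37; mL=8/5, mR=-496/185; mL+mR=-40/37 → advance -1; mR−mL=-792/185 → turn -1·90°
n=2: pose=(3,3,S); sL=160/73, sR=32/13; mL=80/73, mR=-2208/949; mL+mR=-16/13 → advance -1; mR−mL=-3248/949 → turn -1·90°
n=3: pose=(3,4,W); sL=40/9, sR=10; mL=20/9, mR=-65/9; mL+mR=-5 → advance -1; mR−mL=-85/9 → turn -1·90°
n=4: pose=(4,4,N); sL=160/13, sR=32/5; mL=80/13, mR=-608/65; mL+mR=-16/5 → advance -1; mR−mL=-1008/65 → turn -1·90°
n=5: pose=(4,3,E); sL=16/5, sR=80/37; mL=8/5, mR=-496/185; mL+mR=-40/37 → advance -1; mR−mL=-792/185 → turn -1·90°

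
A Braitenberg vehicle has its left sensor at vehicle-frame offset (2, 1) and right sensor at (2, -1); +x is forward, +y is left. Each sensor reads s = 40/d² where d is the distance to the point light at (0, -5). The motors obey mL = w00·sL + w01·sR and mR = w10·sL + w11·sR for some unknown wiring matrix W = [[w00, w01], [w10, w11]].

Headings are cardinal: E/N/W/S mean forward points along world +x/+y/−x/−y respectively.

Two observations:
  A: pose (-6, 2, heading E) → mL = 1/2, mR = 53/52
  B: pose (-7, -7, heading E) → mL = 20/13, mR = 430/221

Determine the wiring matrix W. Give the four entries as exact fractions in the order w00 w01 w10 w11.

1 0 1/2 1

obs A: pose=(-6,2,E) → sL=1/2, sR=10/13, mL=1/2, mR=53/52
obs B: pose=(-7,-7,E) → sL=20/13, sR=20/17, mL=20/13, mR=430/221
sensor matrix S = [[1/2, 10/13], [20/13, 20/17]]; det S = -1710/2873
solve [mL_A; mL_B] = S·[w00; w01] and [mR_A; mR_B] = S·[w10; w11]:
  w00 = 1, w01 = 0, w10 = 1/2, w11 = 1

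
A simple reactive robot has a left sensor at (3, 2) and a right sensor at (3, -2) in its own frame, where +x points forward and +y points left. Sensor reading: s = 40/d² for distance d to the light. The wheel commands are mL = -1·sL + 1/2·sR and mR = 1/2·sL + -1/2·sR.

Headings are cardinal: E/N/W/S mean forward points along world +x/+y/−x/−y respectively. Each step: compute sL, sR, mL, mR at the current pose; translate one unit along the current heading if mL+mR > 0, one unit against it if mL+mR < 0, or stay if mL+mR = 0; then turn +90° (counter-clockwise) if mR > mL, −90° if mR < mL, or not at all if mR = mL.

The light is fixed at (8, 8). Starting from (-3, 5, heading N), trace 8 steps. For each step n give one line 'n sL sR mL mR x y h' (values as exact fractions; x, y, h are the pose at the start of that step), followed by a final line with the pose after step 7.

0 40/169 40/81 140/13689 -1760/13689 -3 5 N
1 10/17 2/5 -33/85 8/85 -3 4 E
2 40/197 40/101 -100/19897 -1920/19897 -4 4 N
3 4/9 4/13 -34/117 8/117 -4 3 E
4 40/229 8/25 -84/5725 -416/5725 -5 3 N
5 10/29 10/41 -265/1189 60/1189 -5 2 E
6 8/53 40/153 -164/8109 -448/8109 -6 2 N
7 20/73 20/101 -1290/7373 280/7373 -6 1 E
final -7 1 N

n=0: pose=(-3,5,N); sL=40/169, sR=40/81; mL=140/13689, mR=-1760/13689; mL+mR=-20/169 → advance -1; mR−mL=-1900/13689 → turn -1·90°
n=1: pose=(-3,4,E); sL=10/17, sR=2/5; mL=-33/85, mR=8/85; mL+mR=-5/17 → advance -1; mR−mL=41/85 → turn +1·90°
n=2: pose=(-4,4,N); sL=40/197, sR=40/101; mL=-100/19897, mR=-1920/19897; mL+mR=-20/197 → advance -1; mR−mL=-1820/19897 → turn -1·90°
n=3: pose=(-4,3,E); sL=4/9, sR=4/13; mL=-34/117, mR=8/117; mL+mR=-2/9 → advance -1; mR−mL=14/39 → turn +1·90°
n=4: pose=(-5,3,N); sL=40/229, sR=8/25; mL=-84/5725, mR=-416/5725; mL+mR=-20/229 → advance -1; mR−mL=-332/5725 → turn -1·90°
n=5: pose=(-5,2,E); sL=10/29, sR=10/41; mL=-265/1189, mR=60/1189; mL+mR=-5/29 → advance -1; mR−mL=325/1189 → turn +1·90°
n=6: pose=(-6,2,N); sL=8/53, sR=40/153; mL=-164/8109, mR=-448/8109; mL+mR=-4/53 → advance -1; mR−mL=-284/8109 → turn -1·90°
n=7: pose=(-6,1,E); sL=20/73, sR=20/101; mL=-1290/7373, mR=280/7373; mL+mR=-10/73 → advance -1; mR−mL=1570/7373 → turn +1·90°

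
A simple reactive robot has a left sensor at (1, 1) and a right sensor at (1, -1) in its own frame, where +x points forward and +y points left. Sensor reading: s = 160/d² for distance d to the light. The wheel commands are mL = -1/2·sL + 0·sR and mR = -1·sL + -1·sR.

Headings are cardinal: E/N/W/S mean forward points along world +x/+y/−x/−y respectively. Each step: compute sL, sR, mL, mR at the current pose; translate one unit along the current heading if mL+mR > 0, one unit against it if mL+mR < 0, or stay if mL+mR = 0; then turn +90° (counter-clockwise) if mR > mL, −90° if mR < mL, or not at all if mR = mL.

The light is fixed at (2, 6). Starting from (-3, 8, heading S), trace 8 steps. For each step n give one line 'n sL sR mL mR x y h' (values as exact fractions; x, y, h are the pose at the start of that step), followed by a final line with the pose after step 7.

0 160/17 160/37 -80/17 -8640/629 -3 8 S
1 4 40/13 -2 -92/13 -3 9 W
2 160/41 32/5 -80/41 -2112/205 -2 9 N
3 80/9 16 -40/9 -224/9 -2 8 E
4 160/17 160/37 -80/17 -8640/629 -3 8 S
5 4 40/13 -2 -92/13 -3 9 W
6 160/41 32/5 -80/41 -2112/205 -2 9 N
7 80/9 16 -40/9 -224/9 -2 8 E
final -3 8 S

n=0: pose=(-3,8,S); sL=160/17, sR=160/37; mL=-80/17, mR=-8640/629; mL+mR=-11600/629 → advance -1; mR−mL=-5680/629 → turn -1·90°
n=1: pose=(-3,9,W); sL=4, sR=40/13; mL=-2, mR=-92/13; mL+mR=-118/13 → advance -1; mR−mL=-66/13 → turn -1·90°
n=2: pose=(-2,9,N); sL=160/41, sR=32/5; mL=-80/41, mR=-2112/205; mL+mR=-2512/205 → advance -1; mR−mL=-1712/205 → turn -1·90°
n=3: pose=(-2,8,E); sL=80/9, sR=16; mL=-40/9, mR=-224/9; mL+mR=-88/3 → advance -1; mR−mL=-184/9 → turn -1·90°
n=4: pose=(-3,8,S); sL=160/17, sR=160/37; mL=-80/17, mR=-8640/629; mL+mR=-11600/629 → advance -1; mR−mL=-5680/629 → turn -1·90°
n=5: pose=(-3,9,W); sL=4, sR=40/13; mL=-2, mR=-92/13; mL+mR=-118/13 → advance -1; mR−mL=-66/13 → turn -1·90°
n=6: pose=(-2,9,N); sL=160/41, sR=32/5; mL=-80/41, mR=-2112/205; mL+mR=-2512/205 → advance -1; mR−mL=-1712/205 → turn -1·90°
n=7: pose=(-2,8,E); sL=80/9, sR=16; mL=-40/9, mR=-224/9; mL+mR=-88/3 → advance -1; mR−mL=-184/9 → turn -1·90°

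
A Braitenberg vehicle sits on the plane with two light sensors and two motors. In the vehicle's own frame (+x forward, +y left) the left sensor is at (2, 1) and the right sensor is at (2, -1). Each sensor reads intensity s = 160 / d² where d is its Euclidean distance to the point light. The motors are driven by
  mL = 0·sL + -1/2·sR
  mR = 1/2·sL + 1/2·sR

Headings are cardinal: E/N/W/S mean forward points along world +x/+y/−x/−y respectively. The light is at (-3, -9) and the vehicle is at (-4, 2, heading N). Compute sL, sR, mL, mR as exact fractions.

160/173 160/169 -80/169 27360/29237

left sensor world pos  = (-5, 4); dL² = 173
right sensor world pos = (-3, 4); dR² = 169
sL = 160/173 = 160/173
sR = 160/169 = 160/169
mL = 0·sL + -1/2·sR = -80/169
mR = 1/2·sL + 1/2·sR = 27360/29237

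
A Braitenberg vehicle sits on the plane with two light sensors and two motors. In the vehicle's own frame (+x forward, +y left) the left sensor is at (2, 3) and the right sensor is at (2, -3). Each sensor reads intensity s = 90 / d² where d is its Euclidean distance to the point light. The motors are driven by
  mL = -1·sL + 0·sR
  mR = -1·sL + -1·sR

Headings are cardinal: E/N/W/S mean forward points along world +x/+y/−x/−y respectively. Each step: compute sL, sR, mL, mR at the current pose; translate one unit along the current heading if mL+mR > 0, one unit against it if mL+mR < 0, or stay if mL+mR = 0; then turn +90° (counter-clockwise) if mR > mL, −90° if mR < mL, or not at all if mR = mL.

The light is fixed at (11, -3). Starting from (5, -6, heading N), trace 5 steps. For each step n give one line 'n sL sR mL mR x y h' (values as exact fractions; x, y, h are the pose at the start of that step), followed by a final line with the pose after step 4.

n=0: pose=(5,-6,N); sL=45/41, sR=9; mL=-45/41, mR=-414/41; mL+mR=-459/41 → advance -1; mR−mL=-9 → turn -1·90°
n=1: pose=(5,-7,E); sL=90/17, sR=18/13; mL=-90/17, mR=-1476/221; mL+mR=-2646/221 → advance -1; mR−mL=-18/13 → turn -1·90°
n=2: pose=(4,-7,S); sL=45/26, sR=45/68; mL=-45/26, mR=-2115/884; mL+mR=-3645/884 → advance -1; mR−mL=-45/68 → turn -1·90°
n=3: pose=(4,-6,W); sL=10/13, sR=10/9; mL=-10/13, mR=-220/117; mL+mR=-310/117 → advance -1; mR−mL=-10/9 → turn -1·90°
n=4: pose=(5,-6,N); sL=45/41, sR=9; mL=-45/41, mR=-414/41; mL+mR=-459/41 → advance -1; mR−mL=-9 → turn -1·90°

0 45/41 9 -45/41 -414/41 5 -6 N
1 90/17 18/13 -90/17 -1476/221 5 -7 E
2 45/26 45/68 -45/26 -2115/884 4 -7 S
3 10/13 10/9 -10/13 -220/117 4 -6 W
4 45/41 9 -45/41 -414/41 5 -6 N
final 5 -7 E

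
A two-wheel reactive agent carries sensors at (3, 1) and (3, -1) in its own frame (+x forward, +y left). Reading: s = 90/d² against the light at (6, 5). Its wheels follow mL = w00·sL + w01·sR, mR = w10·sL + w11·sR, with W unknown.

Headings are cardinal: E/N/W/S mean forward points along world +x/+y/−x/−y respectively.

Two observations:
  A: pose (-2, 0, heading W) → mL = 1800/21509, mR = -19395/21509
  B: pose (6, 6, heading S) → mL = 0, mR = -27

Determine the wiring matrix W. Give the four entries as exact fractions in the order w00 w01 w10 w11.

obs A: pose=(-2,0,W) → sL=90/157, sR=90/137, mL=1800/21509, mR=-19395/21509
obs B: pose=(6,6,S) → sL=18, sR=18, mL=0, mR=-27
sensor matrix S = [[90/157, 90/137], [18, 18]]; det S = -32400/21509
solve [mL_A; mL_B] = S·[w00; w01] and [mR_A; mR_B] = S·[w10; w11]:
  w00 = -1, w01 = 1, w10 = -1, w11 = -1/2

-1 1 -1 -1/2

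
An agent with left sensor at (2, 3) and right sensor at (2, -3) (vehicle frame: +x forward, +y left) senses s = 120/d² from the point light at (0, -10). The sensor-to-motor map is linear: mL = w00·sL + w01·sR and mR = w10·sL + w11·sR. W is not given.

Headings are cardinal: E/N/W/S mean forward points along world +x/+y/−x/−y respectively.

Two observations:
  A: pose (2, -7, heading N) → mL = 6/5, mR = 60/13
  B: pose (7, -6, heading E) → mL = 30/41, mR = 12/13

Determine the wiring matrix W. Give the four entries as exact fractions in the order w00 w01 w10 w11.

0 1/2 1 0

obs A: pose=(2,-7,N) → sL=60/13, sR=12/5, mL=6/5, mR=60/13
obs B: pose=(7,-6,E) → sL=12/13, sR=60/41, mL=30/41, mR=12/13
sensor matrix S = [[60/13, 12/5], [12/13, 60/41]]; det S = 12096/2665
solve [mL_A; mL_B] = S·[w00; w01] and [mR_A; mR_B] = S·[w10; w11]:
  w00 = 0, w01 = 1/2, w10 = 1, w11 = 0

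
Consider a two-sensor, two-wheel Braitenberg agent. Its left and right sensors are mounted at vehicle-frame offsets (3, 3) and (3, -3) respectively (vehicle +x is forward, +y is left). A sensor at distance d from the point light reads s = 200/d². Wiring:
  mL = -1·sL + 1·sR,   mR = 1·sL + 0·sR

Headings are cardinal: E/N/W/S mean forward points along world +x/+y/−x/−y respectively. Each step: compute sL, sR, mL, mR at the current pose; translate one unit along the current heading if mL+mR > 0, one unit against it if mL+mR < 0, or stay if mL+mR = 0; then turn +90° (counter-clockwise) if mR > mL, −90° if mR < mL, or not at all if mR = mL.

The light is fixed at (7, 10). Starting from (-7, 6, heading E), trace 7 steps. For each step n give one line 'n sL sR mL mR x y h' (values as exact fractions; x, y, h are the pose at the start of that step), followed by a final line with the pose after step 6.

0 100/61 20/17 -480/1037 100/61 -7 6 E
1 200/257 200/101 31200/25957 200/257 -6 6 N
2 2 25/17 -9/17 2 -6 7 E
3 8/9 200/81 128/81 8/9 -5 7 N
4 100/41 100/53 -1200/2173 100/41 -5 8 E
5 200/197 40/13 5280/2561 200/197 -4 8 N
6 50/17 5/2 -15/34 50/17 -4 9 E
final -3 9 N

n=0: pose=(-7,6,E); sL=100/61, sR=20/17; mL=-480/1037, mR=100/61; mL+mR=20/17 → advance +1; mR−mL=2180/1037 → turn +1·90°
n=1: pose=(-6,6,N); sL=200/257, sR=200/101; mL=31200/25957, mR=200/257; mL+mR=200/101 → advance +1; mR−mL=-11000/25957 → turn -1·90°
n=2: pose=(-6,7,E); sL=2, sR=25/17; mL=-9/17, mR=2; mL+mR=25/17 → advance +1; mR−mL=43/17 → turn +1·90°
n=3: pose=(-5,7,N); sL=8/9, sR=200/81; mL=128/81, mR=8/9; mL+mR=200/81 → advance +1; mR−mL=-56/81 → turn -1·90°
n=4: pose=(-5,8,E); sL=100/41, sR=100/53; mL=-1200/2173, mR=100/41; mL+mR=100/53 → advance +1; mR−mL=6500/2173 → turn +1·90°
n=5: pose=(-4,8,N); sL=200/197, sR=40/13; mL=5280/2561, mR=200/197; mL+mR=40/13 → advance +1; mR−mL=-2680/2561 → turn -1·90°
n=6: pose=(-4,9,E); sL=50/17, sR=5/2; mL=-15/34, mR=50/17; mL+mR=5/2 → advance +1; mR−mL=115/34 → turn +1·90°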